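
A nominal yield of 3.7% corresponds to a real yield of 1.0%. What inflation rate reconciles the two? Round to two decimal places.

2.67%

From (1+r_nom) = (1+r_real)(1+π), we get 1+π = (1 + 3.7%)/(1 + 1.0%) = 1.037/1.010 ≈ 1.02673.
So π ≈ 2.6733%.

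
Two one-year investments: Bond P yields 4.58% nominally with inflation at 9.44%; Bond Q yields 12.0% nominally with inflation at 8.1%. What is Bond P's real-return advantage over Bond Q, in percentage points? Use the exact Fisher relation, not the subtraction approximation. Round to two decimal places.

Bond P real return: 1.0458/1.0944 − 1 = -4.441%.
Bond Q real return: 1.120/1.081 − 1 = 3.608%.
Difference: -4.441 − 3.608 = -8.049 pp.

-8.05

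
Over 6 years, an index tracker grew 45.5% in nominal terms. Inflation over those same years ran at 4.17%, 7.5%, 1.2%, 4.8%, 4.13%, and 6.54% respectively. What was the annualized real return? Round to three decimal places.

1.667%

Cumulative inflation factor: 1.0417 × 1.075 × 1.012 × 1.048 × 1.0413 × 1.0654 ≈ 1.31759.
Nominal growth factor: 1.45500. Real growth factor = 1.45500 / 1.31759 ≈ 1.10429.
Annualized: 1.10429^(1/6) − 1 ≈ 0.01667.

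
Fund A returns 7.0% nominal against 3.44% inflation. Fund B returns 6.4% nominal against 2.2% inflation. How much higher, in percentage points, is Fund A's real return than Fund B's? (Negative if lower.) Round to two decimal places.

-0.67

Fund A real return: 1.070/1.0344 − 1 = 3.442%.
Fund B real return: 1.064/1.022 − 1 = 4.110%.
Difference: 3.442 − 4.110 = -0.668 pp.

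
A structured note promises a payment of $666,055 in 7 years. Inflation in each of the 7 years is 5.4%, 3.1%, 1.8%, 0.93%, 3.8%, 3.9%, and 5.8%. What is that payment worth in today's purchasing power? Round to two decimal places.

$522,810.37

Price-level factor over 7 years: 1.054 × 1.031 × 1.018 × 1.0093 × 1.038 × 1.039 × 1.058 ≈ 1.2739896395.
Purchasing power today: $666,055 divided by that factor.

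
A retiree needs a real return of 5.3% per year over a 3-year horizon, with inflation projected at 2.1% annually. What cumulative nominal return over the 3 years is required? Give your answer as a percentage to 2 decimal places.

24.27%

Required annual nominal rate: (1+5.3%)(1+2.1%) − 1 = 7.5113%.
Cumulative over 3 years: (1 + 0.075113)^3 − 1 ≈ 0.24269.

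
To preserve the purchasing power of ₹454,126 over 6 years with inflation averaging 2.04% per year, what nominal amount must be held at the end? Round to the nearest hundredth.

Cumulative price-level factor: (1+2.04%)^6 ≈ 1.1288148124.
Multiplying ₹454,126 by the price-level factor gives the future nominal sum.

₹512,624.16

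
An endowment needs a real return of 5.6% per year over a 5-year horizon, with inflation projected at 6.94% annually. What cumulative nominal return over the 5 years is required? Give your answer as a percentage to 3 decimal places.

Required annual nominal rate: (1+5.6%)(1+6.94%) − 1 = 12.92864%.
Cumulative over 5 years: (1 + 0.1292864)^5 − 1 ≈ 0.83662.

83.662%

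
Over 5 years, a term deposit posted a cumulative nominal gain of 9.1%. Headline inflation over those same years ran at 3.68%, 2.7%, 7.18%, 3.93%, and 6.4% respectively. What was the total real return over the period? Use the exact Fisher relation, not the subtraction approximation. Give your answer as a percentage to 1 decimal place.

-13.6%

Cumulative inflation factor: 1.0368 × 1.027 × 1.0718 × 1.0393 × 1.064 ≈ 1.26201.
Nominal growth factor: 1.09100. Real growth factor = 1.09100 / 1.26201 ≈ 0.86450.
Total real return ≈ -13.5504%.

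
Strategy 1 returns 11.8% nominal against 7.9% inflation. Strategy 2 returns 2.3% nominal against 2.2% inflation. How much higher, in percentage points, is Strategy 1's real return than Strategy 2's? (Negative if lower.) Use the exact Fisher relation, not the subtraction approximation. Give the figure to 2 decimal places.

Strategy 1 real return: 1.118/1.079 − 1 = 3.614%.
Strategy 2 real return: 1.023/1.022 − 1 = 0.098%.
Difference: 3.614 − 0.098 = 3.516 pp.

3.52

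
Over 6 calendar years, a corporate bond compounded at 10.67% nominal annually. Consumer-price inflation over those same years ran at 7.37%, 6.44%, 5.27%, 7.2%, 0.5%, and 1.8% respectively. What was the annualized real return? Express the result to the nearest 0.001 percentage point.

5.673%

Cumulative inflation factor: 1.0737 × 1.0644 × 1.0527 × 1.072 × 1.005 × 1.018 ≈ 1.31947.
Nominal growth factor: 1.83730. Real growth factor = 1.83730 / 1.31947 ≈ 1.39245.
Annualized: 1.39245^(1/6) − 1 ≈ 0.05673.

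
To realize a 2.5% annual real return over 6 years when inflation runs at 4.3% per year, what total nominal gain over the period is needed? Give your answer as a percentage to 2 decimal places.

49.30%

Required annual nominal rate: (1+2.5%)(1+4.3%) − 1 = 6.9075%.
Cumulative over 6 years: (1 + 0.069075)^6 − 1 ≈ 0.49296.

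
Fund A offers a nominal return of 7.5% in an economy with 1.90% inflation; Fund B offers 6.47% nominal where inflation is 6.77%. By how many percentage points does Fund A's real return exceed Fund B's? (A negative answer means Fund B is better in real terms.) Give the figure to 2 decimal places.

Fund A real return: 1.075/1.0190 − 1 = 5.496%.
Fund B real return: 1.0647/1.0677 − 1 = -0.281%.
Difference: 5.496 − (-0.281) = 5.777 pp.

5.78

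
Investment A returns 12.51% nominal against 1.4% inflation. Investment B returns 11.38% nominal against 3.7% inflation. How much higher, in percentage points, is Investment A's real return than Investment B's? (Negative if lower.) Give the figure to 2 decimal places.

Investment A real return: 1.1251/1.014 − 1 = 10.957%.
Investment B real return: 1.1138/1.037 − 1 = 7.406%.
Difference: 10.957 − 7.406 = 3.551 pp.

3.55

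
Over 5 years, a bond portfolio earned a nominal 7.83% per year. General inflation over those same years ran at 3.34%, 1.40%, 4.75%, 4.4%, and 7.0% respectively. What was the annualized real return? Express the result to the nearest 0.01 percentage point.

3.52%

Cumulative inflation factor: 1.0334 × 1.0140 × 1.0475 × 1.044 × 1.070 ≈ 1.22615.
Nominal growth factor: 1.45780. Real growth factor = 1.45780 / 1.22615 ≈ 1.18892.
Annualized: 1.18892^(1/5) − 1 ≈ 0.03522.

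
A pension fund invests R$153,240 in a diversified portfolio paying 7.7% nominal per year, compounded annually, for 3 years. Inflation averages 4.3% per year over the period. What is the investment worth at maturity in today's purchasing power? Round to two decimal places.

R$168,719.91

Nominal value at maturity: R$153,240 × (1 + 7.7%)^3 ≈ R$191,434.08.
Price-level factor over 3 years: (1 + 4.3%)^3 = 1.134626507.
The maturity value deflated by that factor is the answer in today's purchasing power.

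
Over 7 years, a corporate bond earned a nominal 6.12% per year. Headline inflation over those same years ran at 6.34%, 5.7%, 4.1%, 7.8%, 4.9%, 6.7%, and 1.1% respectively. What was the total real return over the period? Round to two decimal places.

6.18%

Cumulative inflation factor: 1.0634 × 1.057 × 1.041 × 1.078 × 1.049 × 1.067 × 1.011 ≈ 1.42736.
Nominal growth factor: 1.51559. Real growth factor = 1.51559 / 1.42736 ≈ 1.06181.
Total real return ≈ 6.1814%.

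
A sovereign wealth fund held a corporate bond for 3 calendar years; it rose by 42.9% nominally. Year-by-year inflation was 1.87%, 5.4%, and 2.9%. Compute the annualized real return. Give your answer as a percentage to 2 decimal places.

8.95%

Cumulative inflation factor: 1.0187 × 1.054 × 1.029 ≈ 1.10485.
Nominal growth factor: 1.42900. Real growth factor = 1.42900 / 1.10485 ≈ 1.29339.
Annualized: 1.29339^(1/3) − 1 ≈ 0.08954.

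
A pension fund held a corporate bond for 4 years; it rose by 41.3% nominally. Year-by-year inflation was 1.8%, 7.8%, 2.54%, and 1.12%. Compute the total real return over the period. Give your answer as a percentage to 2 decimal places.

24.18%

Cumulative inflation factor: 1.018 × 1.078 × 1.0254 × 1.0112 ≈ 1.13788.
Nominal growth factor: 1.41300. Real growth factor = 1.41300 / 1.13788 ≈ 1.24178.
Total real return ≈ 24.1782%.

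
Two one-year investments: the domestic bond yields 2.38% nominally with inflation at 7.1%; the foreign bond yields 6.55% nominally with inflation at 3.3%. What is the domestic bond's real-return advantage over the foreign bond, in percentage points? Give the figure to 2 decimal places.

-7.55

The domestic bond real return: 1.0238/1.071 − 1 = -4.407%.
The foreign bond real return: 1.0655/1.033 − 1 = 3.146%.
Difference: -4.407 − 3.146 = -7.553 pp.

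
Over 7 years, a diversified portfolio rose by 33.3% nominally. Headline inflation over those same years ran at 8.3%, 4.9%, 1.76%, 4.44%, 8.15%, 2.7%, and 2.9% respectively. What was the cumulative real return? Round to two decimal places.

Cumulative inflation factor: 1.083 × 1.049 × 1.0176 × 1.0444 × 1.0815 × 1.027 × 1.029 ≈ 1.37994.
Nominal growth factor: 1.33300. Real growth factor = 1.33300 / 1.37994 ≈ 0.96598.
Total real return ≈ -3.4016%.

-3.40%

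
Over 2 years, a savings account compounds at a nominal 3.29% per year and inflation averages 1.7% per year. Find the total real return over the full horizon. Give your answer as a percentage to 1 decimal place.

The annual real rate is (1+3.29%)/(1+1.7%) − 1 = 1.5634%.
Compounded over 2 years: (1 + 0.015634)^2 − 1 ≈ 0.03151.

3.2%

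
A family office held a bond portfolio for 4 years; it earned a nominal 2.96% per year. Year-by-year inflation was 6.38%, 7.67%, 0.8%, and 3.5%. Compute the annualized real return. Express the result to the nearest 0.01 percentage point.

Cumulative inflation factor: 1.0638 × 1.0767 × 1.008 × 1.035 ≈ 1.19497.
Nominal growth factor: 1.12376. Real growth factor = 1.12376 / 1.19497 ≈ 0.94041.
Annualized: 0.94041^(1/4) − 1 ≈ -0.01524.

-1.52%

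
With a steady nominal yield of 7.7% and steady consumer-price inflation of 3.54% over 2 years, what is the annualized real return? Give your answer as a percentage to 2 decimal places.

With constant rates the annual real return is the same each year: (1+7.7%)/(1+3.54%) − 1 = 0.04018.

4.02%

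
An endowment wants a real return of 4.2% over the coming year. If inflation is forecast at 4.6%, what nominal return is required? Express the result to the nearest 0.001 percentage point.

8.993%

By the Fisher equation, 1 + r_nom = (1 + 4.2%)(1 + 4.6%) = 1.042 × 1.046 = 1.089932.
So r_nom = 8.9932%.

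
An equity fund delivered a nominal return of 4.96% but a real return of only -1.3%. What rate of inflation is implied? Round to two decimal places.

6.34%

From (1+r_nom) = (1+r_real)(1+π), we get 1+π = (1 + 4.96%)/(1 − 1.3%) = 1.0496/0.987 ≈ 1.06342.
So π ≈ 6.3425%.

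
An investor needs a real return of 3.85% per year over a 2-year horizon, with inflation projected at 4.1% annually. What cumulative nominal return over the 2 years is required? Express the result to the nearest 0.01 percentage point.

Required annual nominal rate: (1+3.85%)(1+4.1%) − 1 = 8.10785%.
Cumulative over 2 years: (1 + 0.0810785)^2 − 1 ≈ 0.16873.

16.87%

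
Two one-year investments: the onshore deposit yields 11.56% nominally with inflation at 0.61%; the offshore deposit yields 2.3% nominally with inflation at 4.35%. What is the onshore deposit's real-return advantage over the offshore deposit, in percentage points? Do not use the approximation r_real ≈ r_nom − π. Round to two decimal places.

The onshore deposit real return: 1.1156/1.0061 − 1 = 10.884%.
The offshore deposit real return: 1.023/1.0435 − 1 = -1.965%.
Difference: 10.884 − (-1.965) = 12.849 pp.

12.85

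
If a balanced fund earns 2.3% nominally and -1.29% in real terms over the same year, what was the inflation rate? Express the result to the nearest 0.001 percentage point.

3.637%

From (1+r_nom) = (1+r_real)(1+π), we get 1+π = (1 + 2.3%)/(1 − 1.29%) = 1.023/0.9871 ≈ 1.03637.
So π ≈ 3.6369%.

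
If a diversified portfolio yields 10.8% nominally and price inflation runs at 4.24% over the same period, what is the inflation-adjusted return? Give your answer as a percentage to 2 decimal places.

6.29%

Real return via the Fisher equation: (1 + 10.8%)/(1 + 4.24%) − 1 = 1.108/1.0424 − 1 ≈ 0.06293.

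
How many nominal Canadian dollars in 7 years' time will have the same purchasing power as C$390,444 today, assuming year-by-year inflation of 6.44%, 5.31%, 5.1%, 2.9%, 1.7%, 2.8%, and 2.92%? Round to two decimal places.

Cumulative price-level factor: 1.0644 × 1.0531 × 1.051 × 1.029 × 1.017 × 1.028 × 1.0292 ≈ 1.3043868581.
The nominal amount required is C$390,444 scaled up by that factor.

C$509,290.02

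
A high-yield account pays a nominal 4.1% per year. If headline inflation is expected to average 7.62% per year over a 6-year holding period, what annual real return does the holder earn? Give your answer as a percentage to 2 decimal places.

With constant rates the annual real return is the same each year: (1+4.1%)/(1+7.62%) − 1 = -0.03271.

-3.27%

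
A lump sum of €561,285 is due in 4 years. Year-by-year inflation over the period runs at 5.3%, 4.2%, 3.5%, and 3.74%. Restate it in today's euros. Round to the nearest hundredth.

Price-level factor over 4 years: 1.053 × 1.042 × 1.035 × 1.0374 ≈ 1.1781014312.
Purchasing power today: €561,285 divided by that factor.

€476,431.81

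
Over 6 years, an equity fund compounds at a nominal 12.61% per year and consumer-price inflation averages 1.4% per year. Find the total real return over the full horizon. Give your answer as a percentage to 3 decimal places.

87.601%

The annual real rate is (1+12.61%)/(1+1.4%) − 1 = 11.0552%.
Compounded over 6 years: (1 + 0.110552)^6 − 1 ≈ 0.87601.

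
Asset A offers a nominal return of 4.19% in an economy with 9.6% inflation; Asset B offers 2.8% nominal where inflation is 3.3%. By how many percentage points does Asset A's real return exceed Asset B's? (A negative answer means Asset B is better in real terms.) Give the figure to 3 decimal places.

-4.452

Asset A real return: 1.0419/1.096 − 1 = -4.9361%.
Asset B real return: 1.028/1.033 − 1 = -0.4840%.
Difference: -4.9361 − (-0.4840) = -4.4521 pp.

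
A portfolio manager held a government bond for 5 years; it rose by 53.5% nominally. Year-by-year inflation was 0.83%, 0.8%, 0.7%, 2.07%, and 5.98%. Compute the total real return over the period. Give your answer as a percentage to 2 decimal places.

38.65%

Cumulative inflation factor: 1.0083 × 1.008 × 1.007 × 1.0207 × 1.0598 ≈ 1.10714.
Nominal growth factor: 1.53500. Real growth factor = 1.53500 / 1.10714 ≈ 1.38646.
Total real return ≈ 38.6458%.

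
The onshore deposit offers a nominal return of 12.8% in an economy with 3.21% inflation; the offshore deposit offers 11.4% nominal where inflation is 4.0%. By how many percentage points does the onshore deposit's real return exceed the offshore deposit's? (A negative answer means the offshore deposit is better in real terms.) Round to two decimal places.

The onshore deposit real return: 1.128/1.0321 − 1 = 9.292%.
The offshore deposit real return: 1.114/1.040 − 1 = 7.115%.
Difference: 9.292 − 7.115 = 2.177 pp.

2.18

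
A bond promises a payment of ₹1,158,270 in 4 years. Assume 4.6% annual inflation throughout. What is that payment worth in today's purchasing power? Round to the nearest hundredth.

₹967,571.50

Price-level factor over 4 years: (1 + 4.6%)^4 ≈ 1.1970898215.
Purchasing power today: ₹1,158,270 divided by that factor.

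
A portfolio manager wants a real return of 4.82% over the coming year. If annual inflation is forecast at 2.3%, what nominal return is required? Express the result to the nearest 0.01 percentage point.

7.23%

By the Fisher equation, 1 + r_nom = (1 + 4.82%)(1 + 2.3%) = 1.0482 × 1.023 = 1.0723086.
So r_nom = 7.23086%.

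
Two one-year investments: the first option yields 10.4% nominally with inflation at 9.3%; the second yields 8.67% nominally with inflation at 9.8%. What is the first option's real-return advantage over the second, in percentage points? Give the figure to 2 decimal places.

2.04

The first option real return: 1.104/1.093 − 1 = 1.006%.
The second real return: 1.0867/1.098 − 1 = -1.029%.
Difference: 1.006 − (-1.029) = 2.035 pp.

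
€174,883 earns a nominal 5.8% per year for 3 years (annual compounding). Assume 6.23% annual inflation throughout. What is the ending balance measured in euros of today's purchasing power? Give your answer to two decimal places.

Nominal value at maturity: €174,883 × (1 + 5.8%)^3 ≈ €207,111.68.
Price-level factor over 3 years: (1 + 6.23%)^3 ≈ 1.1987856744.
Dividing the nominal maturity value by the price-level factor gives the value in today's money.

€172,767.90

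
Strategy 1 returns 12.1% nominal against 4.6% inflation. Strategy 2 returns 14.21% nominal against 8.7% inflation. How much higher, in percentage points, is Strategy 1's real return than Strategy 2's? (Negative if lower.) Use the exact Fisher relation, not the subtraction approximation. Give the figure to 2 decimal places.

2.10

Strategy 1 real return: 1.121/1.046 − 1 = 7.170%.
Strategy 2 real return: 1.1421/1.087 − 1 = 5.069%.
Difference: 7.170 − 5.069 = 2.101 pp.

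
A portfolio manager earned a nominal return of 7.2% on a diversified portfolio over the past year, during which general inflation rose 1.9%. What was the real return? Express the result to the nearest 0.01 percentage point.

5.20%

Real return via the Fisher equation: (1 + 7.2%)/(1 + 1.9%) − 1 = 1.072/1.019 − 1 ≈ 0.05201.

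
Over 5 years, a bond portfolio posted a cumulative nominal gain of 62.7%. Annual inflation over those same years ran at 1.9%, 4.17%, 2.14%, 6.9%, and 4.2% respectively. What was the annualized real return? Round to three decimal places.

Cumulative inflation factor: 1.019 × 1.0417 × 1.0214 × 1.069 × 1.042 ≈ 1.20770.
Nominal growth factor: 1.62700. Real growth factor = 1.62700 / 1.20770 ≈ 1.34719.
Annualized: 1.34719^(1/5) − 1 ≈ 0.06142.

6.142%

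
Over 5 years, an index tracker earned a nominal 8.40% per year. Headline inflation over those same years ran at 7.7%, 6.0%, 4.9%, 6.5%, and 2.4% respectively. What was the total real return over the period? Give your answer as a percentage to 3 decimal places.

14.604%

Cumulative inflation factor: 1.077 × 1.060 × 1.049 × 1.065 × 1.024 ≈ 1.30601.
Nominal growth factor: 1.49674. Real growth factor = 1.49674 / 1.30601 ≈ 1.14604.
Total real return ≈ 14.6040%.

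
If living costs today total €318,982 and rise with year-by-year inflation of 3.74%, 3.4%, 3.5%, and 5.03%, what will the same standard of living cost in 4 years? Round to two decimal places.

Cumulative price-level factor: 1.0374 × 1.034 × 1.035 × 1.0503 ≈ 1.1660589258.
Multiplying €318,982 by the price-level factor gives the future nominal sum.

€371,951.81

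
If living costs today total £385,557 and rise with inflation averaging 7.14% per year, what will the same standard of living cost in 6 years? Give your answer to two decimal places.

Cumulative price-level factor: (1+7.14%)^6 ≈ 1.5125503911.
The nominal amount required is £385,557 scaled up by that factor.

£583,174.39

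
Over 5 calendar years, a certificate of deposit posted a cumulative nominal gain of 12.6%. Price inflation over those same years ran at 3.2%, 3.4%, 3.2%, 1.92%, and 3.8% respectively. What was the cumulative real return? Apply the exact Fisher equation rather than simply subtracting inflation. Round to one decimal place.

Cumulative inflation factor: 1.032 × 1.034 × 1.032 × 1.0192 × 1.038 ≈ 1.16503.
Nominal growth factor: 1.12600. Real growth factor = 1.12600 / 1.16503 ≈ 0.96650.
Total real return ≈ -3.3500%.

-3.4%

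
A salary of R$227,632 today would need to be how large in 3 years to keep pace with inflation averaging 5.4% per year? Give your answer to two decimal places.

R$266,535.55

Cumulative price-level factor: (1+5.4%)^3 = 1.170905464.
Multiplying R$227,632 by the price-level factor gives the future nominal sum.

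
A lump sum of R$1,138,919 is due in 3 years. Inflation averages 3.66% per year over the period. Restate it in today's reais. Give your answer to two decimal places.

Price-level factor over 3 years: (1 + 3.66%)^3 ≈ 1.1138677079.
Purchasing power today: R$1,138,919 divided by that factor.

R$1,022,490.37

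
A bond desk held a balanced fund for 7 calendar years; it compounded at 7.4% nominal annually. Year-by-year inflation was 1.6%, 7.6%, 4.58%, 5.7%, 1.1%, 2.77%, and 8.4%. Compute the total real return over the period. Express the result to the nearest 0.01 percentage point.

Cumulative inflation factor: 1.016 × 1.076 × 1.0458 × 1.057 × 1.011 × 1.0277 × 1.084 ≈ 1.36106.
Nominal growth factor: 1.64828. Real growth factor = 1.64828 / 1.36106 ≈ 1.21103.
Total real return ≈ 21.1026%.

21.10%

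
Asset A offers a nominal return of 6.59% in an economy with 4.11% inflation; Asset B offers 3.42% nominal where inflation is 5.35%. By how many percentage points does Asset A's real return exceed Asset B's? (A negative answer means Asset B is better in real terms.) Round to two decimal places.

Asset A real return: 1.0659/1.0411 − 1 = 2.382%.
Asset B real return: 1.0342/1.0535 − 1 = -1.832%.
Difference: 2.382 − (-1.832) = 4.214 pp.

4.21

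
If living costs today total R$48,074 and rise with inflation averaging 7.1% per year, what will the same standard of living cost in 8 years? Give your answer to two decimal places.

Cumulative price-level factor: (1+7.1%)^8 ≈ 1.7310745307.
The nominal amount required is R$48,074 scaled up by that factor.

R$83,219.68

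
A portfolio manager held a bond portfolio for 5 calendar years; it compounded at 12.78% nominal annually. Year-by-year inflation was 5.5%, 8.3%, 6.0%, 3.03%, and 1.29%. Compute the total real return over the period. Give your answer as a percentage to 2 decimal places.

Cumulative inflation factor: 1.055 × 1.083 × 1.060 × 1.0303 × 1.0129 ≈ 1.26391.
Nominal growth factor: 1.82457. Real growth factor = 1.82457 / 1.26391 ≈ 1.44359.
Total real return ≈ 44.3588%.

44.36%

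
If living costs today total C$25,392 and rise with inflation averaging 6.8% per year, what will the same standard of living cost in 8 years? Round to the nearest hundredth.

C$42,980.05

Cumulative price-level factor: (1+6.8%)^8 ≈ 1.6926611311.
Multiplying C$25,392 by the price-level factor gives the future nominal sum.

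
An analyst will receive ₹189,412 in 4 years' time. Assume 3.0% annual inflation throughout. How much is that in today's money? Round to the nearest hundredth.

Price-level factor over 4 years: (1 + 3.0%)^4 = 1.12550881.
Purchasing power today: ₹189,412 divided by that factor.

₹168,290.11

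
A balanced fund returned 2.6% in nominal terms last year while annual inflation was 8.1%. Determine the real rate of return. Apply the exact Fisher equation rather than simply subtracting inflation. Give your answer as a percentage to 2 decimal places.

-5.09%

Real return via the Fisher equation: (1 + 2.6%)/(1 + 8.1%) − 1 = 1.026/1.081 − 1 ≈ -0.05088.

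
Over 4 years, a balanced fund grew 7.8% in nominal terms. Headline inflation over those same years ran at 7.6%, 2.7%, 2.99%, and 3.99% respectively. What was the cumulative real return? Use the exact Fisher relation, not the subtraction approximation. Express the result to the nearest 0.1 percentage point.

Cumulative inflation factor: 1.076 × 1.027 × 1.0299 × 1.0399 ≈ 1.18350.
Nominal growth factor: 1.07800. Real growth factor = 1.07800 / 1.18350 ≈ 0.91086.
Total real return ≈ -8.9145%.

-8.9%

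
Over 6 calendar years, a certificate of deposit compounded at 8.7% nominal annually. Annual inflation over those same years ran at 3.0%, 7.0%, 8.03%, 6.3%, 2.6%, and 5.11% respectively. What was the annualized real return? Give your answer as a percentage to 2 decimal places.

3.21%

Cumulative inflation factor: 1.030 × 1.070 × 1.0803 × 1.063 × 1.026 × 1.0511 ≈ 1.36487.
Nominal growth factor: 1.64959. Real growth factor = 1.64959 / 1.36487 ≈ 1.20861.
Annualized: 1.20861^(1/6) − 1 ≈ 0.03208.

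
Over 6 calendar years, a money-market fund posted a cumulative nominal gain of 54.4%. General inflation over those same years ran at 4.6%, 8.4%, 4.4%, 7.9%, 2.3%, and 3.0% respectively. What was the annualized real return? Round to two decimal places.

2.32%

Cumulative inflation factor: 1.046 × 1.084 × 1.044 × 1.079 × 1.023 × 1.030 ≈ 1.34585.
Nominal growth factor: 1.54400. Real growth factor = 1.54400 / 1.34585 ≈ 1.14723.
Annualized: 1.14723^(1/6) − 1 ≈ 0.02316.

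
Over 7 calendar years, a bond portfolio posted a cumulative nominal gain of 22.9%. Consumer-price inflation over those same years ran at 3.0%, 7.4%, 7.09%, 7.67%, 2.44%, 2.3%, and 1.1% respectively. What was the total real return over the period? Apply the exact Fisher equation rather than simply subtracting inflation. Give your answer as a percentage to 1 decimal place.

Cumulative inflation factor: 1.030 × 1.074 × 1.0709 × 1.0767 × 1.0244 × 1.023 × 1.011 ≈ 1.35139.
Nominal growth factor: 1.22900. Real growth factor = 1.22900 / 1.35139 ≈ 0.90943.
Total real return ≈ -9.0568%.

-9.1%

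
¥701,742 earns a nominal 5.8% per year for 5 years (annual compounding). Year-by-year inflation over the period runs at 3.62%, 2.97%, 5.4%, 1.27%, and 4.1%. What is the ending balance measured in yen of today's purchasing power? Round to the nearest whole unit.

Nominal value at maturity: ¥701,742 × (1 + 5.8%)^5 ≈ ¥930,263.
Price-level factor over 5 years: 1.0362 × 1.0297 × 1.054 × 1.0127 × 1.041 ≈ 1.1855679520.
Dividing the nominal maturity value by the price-level factor gives the value in today's money.

¥784,656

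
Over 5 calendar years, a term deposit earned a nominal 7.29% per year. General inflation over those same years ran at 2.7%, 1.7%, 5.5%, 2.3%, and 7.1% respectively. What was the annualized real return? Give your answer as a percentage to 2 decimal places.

3.32%

Cumulative inflation factor: 1.027 × 1.017 × 1.055 × 1.023 × 1.071 ≈ 1.20728.
Nominal growth factor: 1.42166. Real growth factor = 1.42166 / 1.20728 ≈ 1.17757.
Annualized: 1.17757^(1/5) − 1 ≈ 0.03323.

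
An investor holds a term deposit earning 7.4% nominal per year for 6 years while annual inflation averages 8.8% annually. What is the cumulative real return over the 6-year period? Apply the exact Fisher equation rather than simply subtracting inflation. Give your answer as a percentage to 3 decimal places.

The annual real rate is (1+7.4%)/(1+8.8%) − 1 = -1.2868%.
Compounded over 6 years: (1 + -0.012868)^6 − 1 ≈ -0.07476.

-7.476%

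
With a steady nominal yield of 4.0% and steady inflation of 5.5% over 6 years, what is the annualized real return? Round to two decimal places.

-1.42%

With constant rates the annual real return is the same each year: (1+4.0%)/(1+5.5%) − 1 = -0.01422.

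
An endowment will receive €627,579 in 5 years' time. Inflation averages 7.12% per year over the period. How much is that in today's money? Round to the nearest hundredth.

Price-level factor over 5 years: (1 + 7.12%)^5 ≈ 1.4104341672.
Purchasing power today: €627,579 divided by that factor.

€444,954.48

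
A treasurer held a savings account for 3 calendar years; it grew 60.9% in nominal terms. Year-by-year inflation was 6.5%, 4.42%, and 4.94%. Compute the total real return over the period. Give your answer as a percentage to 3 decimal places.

37.874%

Cumulative inflation factor: 1.065 × 1.0442 × 1.0494 ≈ 1.16701.
Nominal growth factor: 1.60900. Real growth factor = 1.60900 / 1.16701 ≈ 1.37874.
Total real return ≈ 37.8738%.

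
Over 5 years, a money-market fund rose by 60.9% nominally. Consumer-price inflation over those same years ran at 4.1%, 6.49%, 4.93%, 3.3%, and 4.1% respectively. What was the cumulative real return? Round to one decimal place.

Cumulative inflation factor: 1.041 × 1.0649 × 1.0493 × 1.033 × 1.041 ≈ 1.25086.
Nominal growth factor: 1.60900. Real growth factor = 1.60900 / 1.25086 ≈ 1.28631.
Total real return ≈ 28.6310%.

28.6%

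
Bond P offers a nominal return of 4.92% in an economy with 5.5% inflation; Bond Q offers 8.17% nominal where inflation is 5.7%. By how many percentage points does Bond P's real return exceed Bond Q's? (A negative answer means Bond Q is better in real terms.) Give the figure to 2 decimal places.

Bond P real return: 1.0492/1.055 − 1 = -0.550%.
Bond Q real return: 1.0817/1.057 − 1 = 2.337%.
Difference: -0.550 − 2.337 = -2.887 pp.

-2.89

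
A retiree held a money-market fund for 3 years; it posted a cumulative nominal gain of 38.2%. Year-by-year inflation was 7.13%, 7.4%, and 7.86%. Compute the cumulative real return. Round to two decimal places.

Cumulative inflation factor: 1.0713 × 1.074 × 1.0786 ≈ 1.24101.
Nominal growth factor: 1.38200. Real growth factor = 1.38200 / 1.24101 ≈ 1.11361.
Total real return ≈ 11.3608%.

11.36%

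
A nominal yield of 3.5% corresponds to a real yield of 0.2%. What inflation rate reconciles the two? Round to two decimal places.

From (1+r_nom) = (1+r_real)(1+π), we get 1+π = (1 + 3.5%)/(1 + 0.2%) = 1.035/1.002 ≈ 1.03293.
So π ≈ 3.2934%.

3.29%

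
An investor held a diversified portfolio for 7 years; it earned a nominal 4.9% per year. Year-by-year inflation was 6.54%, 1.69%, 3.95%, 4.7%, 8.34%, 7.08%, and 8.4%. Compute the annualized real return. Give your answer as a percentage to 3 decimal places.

-0.841%

Cumulative inflation factor: 1.0654 × 1.0169 × 1.0395 × 1.047 × 1.0834 × 1.0708 × 1.084 ≈ 1.48282.
Nominal growth factor: 1.39775. Real growth factor = 1.39775 / 1.48282 ≈ 0.94263.
Annualized: 0.94263^(1/7) − 1 ≈ -0.00841.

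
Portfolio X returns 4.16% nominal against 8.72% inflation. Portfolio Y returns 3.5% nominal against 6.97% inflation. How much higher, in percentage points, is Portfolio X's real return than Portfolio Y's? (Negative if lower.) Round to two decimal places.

-0.95

Portfolio X real return: 1.0416/1.0872 − 1 = -4.194%.
Portfolio Y real return: 1.035/1.0697 − 1 = -3.244%.
Difference: -4.194 − (-3.244) = -0.950 pp.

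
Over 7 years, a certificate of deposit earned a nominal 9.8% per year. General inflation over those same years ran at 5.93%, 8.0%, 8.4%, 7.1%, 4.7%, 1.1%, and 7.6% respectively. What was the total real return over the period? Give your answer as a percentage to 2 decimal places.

Cumulative inflation factor: 1.0593 × 1.080 × 1.084 × 1.071 × 1.047 × 1.011 × 1.076 ≈ 1.51277.
Nominal growth factor: 1.92405. Real growth factor = 1.92405 / 1.51277 ≈ 1.27188.
Total real return ≈ 27.1876%.

27.19%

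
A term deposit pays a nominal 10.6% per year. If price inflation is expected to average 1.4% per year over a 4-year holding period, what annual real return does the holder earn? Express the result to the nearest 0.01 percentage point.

9.07%

With constant rates the annual real return is the same each year: (1+10.6%)/(1+1.4%) − 1 = 0.09073.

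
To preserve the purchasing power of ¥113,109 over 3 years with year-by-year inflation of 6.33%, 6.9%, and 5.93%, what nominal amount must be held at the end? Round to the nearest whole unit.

Cumulative price-level factor: 1.0633 × 1.069 × 1.0593 ≈ 1.2040720946.
Multiplying ¥113,109 by the price-level factor gives the future nominal sum.

¥136,191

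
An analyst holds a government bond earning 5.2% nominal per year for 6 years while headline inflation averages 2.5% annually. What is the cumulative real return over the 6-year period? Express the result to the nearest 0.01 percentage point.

The annual real rate is (1+5.2%)/(1+2.5%) − 1 = 2.6341%.
Compounded over 6 years: (1 + 0.026341)^6 − 1 ≈ 0.16883.

16.88%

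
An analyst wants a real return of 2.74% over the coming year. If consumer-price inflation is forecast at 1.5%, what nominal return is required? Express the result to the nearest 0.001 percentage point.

By the Fisher equation, 1 + r_nom = (1 + 2.74%)(1 + 1.5%) = 1.0274 × 1.015 = 1.042811.
So r_nom = 4.2811%.

4.281%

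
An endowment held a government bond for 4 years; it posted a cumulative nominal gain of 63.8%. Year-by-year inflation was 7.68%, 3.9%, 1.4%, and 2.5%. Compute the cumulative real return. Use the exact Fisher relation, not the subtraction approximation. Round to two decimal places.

Cumulative inflation factor: 1.0768 × 1.039 × 1.014 × 1.025 ≈ 1.16282.
Nominal growth factor: 1.63800. Real growth factor = 1.63800 / 1.16282 ≈ 1.40864.
Total real return ≈ 40.8645%.

40.86%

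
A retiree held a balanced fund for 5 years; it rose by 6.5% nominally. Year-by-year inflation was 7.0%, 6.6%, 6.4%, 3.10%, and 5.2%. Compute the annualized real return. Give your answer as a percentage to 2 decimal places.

-4.15%

Cumulative inflation factor: 1.070 × 1.066 × 1.064 × 1.0310 × 1.052 ≈ 1.31631.
Nominal growth factor: 1.06500. Real growth factor = 1.06500 / 1.31631 ≈ 0.80908.
Annualized: 0.80908^(1/5) − 1 ≈ -0.04149.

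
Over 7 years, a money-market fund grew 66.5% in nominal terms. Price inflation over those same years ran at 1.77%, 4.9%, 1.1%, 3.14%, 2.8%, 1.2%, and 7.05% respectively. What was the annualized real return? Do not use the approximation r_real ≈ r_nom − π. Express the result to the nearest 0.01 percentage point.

4.30%

Cumulative inflation factor: 1.0177 × 1.049 × 1.011 × 1.0314 × 1.028 × 1.012 × 1.0705 ≈ 1.23975.
Nominal growth factor: 1.66500. Real growth factor = 1.66500 / 1.23975 ≈ 1.34301.
Annualized: 1.34301^(1/7) − 1 ≈ 0.04303.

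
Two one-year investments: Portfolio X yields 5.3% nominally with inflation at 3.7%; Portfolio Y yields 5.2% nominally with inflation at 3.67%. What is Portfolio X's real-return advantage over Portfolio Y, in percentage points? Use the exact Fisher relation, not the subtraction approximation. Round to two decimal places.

0.07

Portfolio X real return: 1.053/1.037 − 1 = 1.543%.
Portfolio Y real return: 1.052/1.0367 − 1 = 1.476%.
Difference: 1.543 − 1.476 = 0.067 pp.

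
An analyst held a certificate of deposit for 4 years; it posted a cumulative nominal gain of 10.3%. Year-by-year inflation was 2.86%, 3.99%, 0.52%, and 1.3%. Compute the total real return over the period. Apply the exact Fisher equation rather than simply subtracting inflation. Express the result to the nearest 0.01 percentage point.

Cumulative inflation factor: 1.0286 × 1.0399 × 1.0052 × 1.013 ≈ 1.08918.
Nominal growth factor: 1.10300. Real growth factor = 1.10300 / 1.08918 ≈ 1.01269.
Total real return ≈ 1.2688%.

1.27%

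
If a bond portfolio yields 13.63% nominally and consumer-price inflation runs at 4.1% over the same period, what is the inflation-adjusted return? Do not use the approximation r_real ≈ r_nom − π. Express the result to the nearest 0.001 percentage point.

Real return via the Fisher equation: (1 + 13.63%)/(1 + 4.1%) − 1 = 1.1363/1.041 − 1 ≈ 0.09155.

9.155%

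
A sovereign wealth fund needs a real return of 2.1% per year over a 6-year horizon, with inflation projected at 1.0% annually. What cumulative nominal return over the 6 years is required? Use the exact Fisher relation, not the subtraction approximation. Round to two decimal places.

Required annual nominal rate: (1+2.1%)(1+1.0%) − 1 = 3.121%.
Cumulative over 6 years: (1 + 0.03121)^6 − 1 ≈ 0.20249.

20.25%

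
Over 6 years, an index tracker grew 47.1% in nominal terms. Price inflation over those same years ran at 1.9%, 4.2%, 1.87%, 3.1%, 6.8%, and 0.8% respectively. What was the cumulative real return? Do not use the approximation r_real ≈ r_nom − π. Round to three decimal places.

Cumulative inflation factor: 1.019 × 1.042 × 1.0187 × 1.031 × 1.068 × 1.008 ≈ 1.20055.
Nominal growth factor: 1.47100. Real growth factor = 1.47100 / 1.20055 ≈ 1.22528.
Total real return ≈ 22.5276%.

22.528%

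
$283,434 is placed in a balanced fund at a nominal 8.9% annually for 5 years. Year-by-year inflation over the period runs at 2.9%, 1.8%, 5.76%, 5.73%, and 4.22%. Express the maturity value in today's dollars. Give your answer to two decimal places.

Nominal value at maturity: $283,434 × (1 + 8.9%)^5 ≈ $434,101.56.
Price-level factor over 5 years: 1.029 × 1.018 × 1.0576 × 1.0573 × 1.0422 ≈ 1.2207701345.
Dividing the nominal maturity value by the price-level factor gives the value in today's money.

$355,596.48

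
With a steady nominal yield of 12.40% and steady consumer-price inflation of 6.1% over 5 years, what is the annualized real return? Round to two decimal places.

5.94%

With constant rates the annual real return is the same each year: (1+12.40%)/(1+6.1%) − 1 = 0.05938.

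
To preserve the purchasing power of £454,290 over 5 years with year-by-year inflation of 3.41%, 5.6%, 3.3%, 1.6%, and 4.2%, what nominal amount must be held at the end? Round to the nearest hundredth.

Cumulative price-level factor: 1.0341 × 1.056 × 1.033 × 1.016 × 1.042 ≈ 1.1942306268.
The nominal amount required is £454,290 scaled up by that factor.

£542,527.03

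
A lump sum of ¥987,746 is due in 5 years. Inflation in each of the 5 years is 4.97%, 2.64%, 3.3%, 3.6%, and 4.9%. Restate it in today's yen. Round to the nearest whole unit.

¥816,635

Price-level factor over 5 years: 1.0497 × 1.0264 × 1.033 × 1.036 × 1.049 ≈ 1.2095321195.
Purchasing power today: ¥987,746 divided by that factor.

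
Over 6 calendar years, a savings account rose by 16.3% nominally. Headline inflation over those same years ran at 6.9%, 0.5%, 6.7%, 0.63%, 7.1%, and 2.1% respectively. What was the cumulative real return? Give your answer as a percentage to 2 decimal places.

-7.80%

Cumulative inflation factor: 1.069 × 1.005 × 1.067 × 1.0063 × 1.071 × 1.021 ≈ 1.26139.
Nominal growth factor: 1.16300. Real growth factor = 1.16300 / 1.26139 ≈ 0.92200.
Total real return ≈ -7.8004%.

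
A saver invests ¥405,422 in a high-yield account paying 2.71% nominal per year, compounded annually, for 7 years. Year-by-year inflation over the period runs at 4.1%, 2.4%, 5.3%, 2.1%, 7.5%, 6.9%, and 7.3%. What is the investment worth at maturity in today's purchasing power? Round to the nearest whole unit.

¥345,944

Nominal value at maturity: ¥405,422 × (1 + 2.71%)^7 ≈ ¥488,873.
Price-level factor over 7 years: 1.041 × 1.024 × 1.053 × 1.021 × 1.075 × 1.069 × 1.073 ≈ 1.4131579005.
Dividing the nominal maturity value by the price-level factor gives the value in today's money.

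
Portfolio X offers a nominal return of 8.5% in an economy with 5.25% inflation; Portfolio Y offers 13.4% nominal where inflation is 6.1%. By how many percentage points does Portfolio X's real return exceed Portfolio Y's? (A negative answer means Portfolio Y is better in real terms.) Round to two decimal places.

Portfolio X real return: 1.085/1.0525 − 1 = 3.088%.
Portfolio Y real return: 1.134/1.061 − 1 = 6.880%.
Difference: 3.088 − 6.880 = -3.792 pp.

-3.79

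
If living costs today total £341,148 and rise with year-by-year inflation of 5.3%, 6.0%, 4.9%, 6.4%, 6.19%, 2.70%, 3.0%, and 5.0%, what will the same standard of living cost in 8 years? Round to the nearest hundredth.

Cumulative price-level factor: 1.053 × 1.060 × 1.049 × 1.064 × 1.0619 × 1.0270 × 1.030 × 1.050 ≈ 1.4693726124.
The nominal amount required is £341,148 scaled up by that factor.

£501,273.53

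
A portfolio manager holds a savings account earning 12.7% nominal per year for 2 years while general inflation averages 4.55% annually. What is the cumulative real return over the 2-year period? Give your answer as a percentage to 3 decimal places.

The annual real rate is (1+12.7%)/(1+4.55%) − 1 = 7.7953%.
Compounded over 2 years: (1 + 0.077953)^2 − 1 ≈ 0.16198.

16.198%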